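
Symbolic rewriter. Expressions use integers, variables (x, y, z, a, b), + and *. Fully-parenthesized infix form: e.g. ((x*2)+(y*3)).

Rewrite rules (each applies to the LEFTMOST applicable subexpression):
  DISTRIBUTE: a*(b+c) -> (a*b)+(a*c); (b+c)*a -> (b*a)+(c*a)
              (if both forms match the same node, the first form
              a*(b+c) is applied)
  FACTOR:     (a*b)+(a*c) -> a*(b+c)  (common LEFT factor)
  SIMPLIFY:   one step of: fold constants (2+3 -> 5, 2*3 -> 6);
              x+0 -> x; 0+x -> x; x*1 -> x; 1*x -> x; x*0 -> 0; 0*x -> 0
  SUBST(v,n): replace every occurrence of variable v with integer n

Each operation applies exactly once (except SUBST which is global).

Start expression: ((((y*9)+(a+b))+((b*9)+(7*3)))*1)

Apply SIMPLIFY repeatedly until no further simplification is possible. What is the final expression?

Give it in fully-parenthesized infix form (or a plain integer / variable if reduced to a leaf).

Start: ((((y*9)+(a+b))+((b*9)+(7*3)))*1)
Step 1: at root: ((((y*9)+(a+b))+((b*9)+(7*3)))*1) -> (((y*9)+(a+b))+((b*9)+(7*3))); overall: ((((y*9)+(a+b))+((b*9)+(7*3)))*1) -> (((y*9)+(a+b))+((b*9)+(7*3)))
Step 2: at RR: (7*3) -> 21; overall: (((y*9)+(a+b))+((b*9)+(7*3))) -> (((y*9)+(a+b))+((b*9)+21))
Fixed point: (((y*9)+(a+b))+((b*9)+21))

Answer: (((y*9)+(a+b))+((b*9)+21))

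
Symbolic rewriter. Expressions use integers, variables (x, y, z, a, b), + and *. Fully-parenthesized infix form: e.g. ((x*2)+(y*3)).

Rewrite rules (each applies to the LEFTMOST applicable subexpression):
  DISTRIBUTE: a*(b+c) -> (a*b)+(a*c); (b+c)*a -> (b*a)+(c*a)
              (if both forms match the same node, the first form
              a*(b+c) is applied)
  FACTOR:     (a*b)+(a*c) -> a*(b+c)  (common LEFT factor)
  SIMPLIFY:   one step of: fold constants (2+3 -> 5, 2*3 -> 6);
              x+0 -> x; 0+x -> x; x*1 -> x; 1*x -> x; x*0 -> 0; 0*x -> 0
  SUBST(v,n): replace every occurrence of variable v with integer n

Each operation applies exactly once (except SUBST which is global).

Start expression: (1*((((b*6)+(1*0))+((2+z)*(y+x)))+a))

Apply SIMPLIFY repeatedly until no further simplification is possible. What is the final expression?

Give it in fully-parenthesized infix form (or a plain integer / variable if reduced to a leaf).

Answer: (((b*6)+((2+z)*(y+x)))+a)

Derivation:
Start: (1*((((b*6)+(1*0))+((2+z)*(y+x)))+a))
Step 1: at root: (1*((((b*6)+(1*0))+((2+z)*(y+x)))+a)) -> ((((b*6)+(1*0))+((2+z)*(y+x)))+a); overall: (1*((((b*6)+(1*0))+((2+z)*(y+x)))+a)) -> ((((b*6)+(1*0))+((2+z)*(y+x)))+a)
Step 2: at LLR: (1*0) -> 0; overall: ((((b*6)+(1*0))+((2+z)*(y+x)))+a) -> ((((b*6)+0)+((2+z)*(y+x)))+a)
Step 3: at LL: ((b*6)+0) -> (b*6); overall: ((((b*6)+0)+((2+z)*(y+x)))+a) -> (((b*6)+((2+z)*(y+x)))+a)
Fixed point: (((b*6)+((2+z)*(y+x)))+a)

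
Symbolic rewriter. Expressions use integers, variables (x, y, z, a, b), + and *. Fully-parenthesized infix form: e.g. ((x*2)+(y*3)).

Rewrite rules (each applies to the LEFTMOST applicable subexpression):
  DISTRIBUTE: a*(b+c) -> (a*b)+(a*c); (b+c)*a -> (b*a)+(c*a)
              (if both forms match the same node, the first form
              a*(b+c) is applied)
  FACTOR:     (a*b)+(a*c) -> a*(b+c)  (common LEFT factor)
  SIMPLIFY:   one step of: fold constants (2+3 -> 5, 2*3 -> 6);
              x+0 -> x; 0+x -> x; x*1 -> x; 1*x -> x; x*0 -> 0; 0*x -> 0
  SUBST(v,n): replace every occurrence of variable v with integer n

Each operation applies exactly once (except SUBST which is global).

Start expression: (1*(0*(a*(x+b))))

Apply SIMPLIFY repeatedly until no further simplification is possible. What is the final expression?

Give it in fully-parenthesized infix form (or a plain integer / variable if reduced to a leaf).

Start: (1*(0*(a*(x+b))))
Step 1: at root: (1*(0*(a*(x+b)))) -> (0*(a*(x+b))); overall: (1*(0*(a*(x+b)))) -> (0*(a*(x+b)))
Step 2: at root: (0*(a*(x+b))) -> 0; overall: (0*(a*(x+b))) -> 0
Fixed point: 0

Answer: 0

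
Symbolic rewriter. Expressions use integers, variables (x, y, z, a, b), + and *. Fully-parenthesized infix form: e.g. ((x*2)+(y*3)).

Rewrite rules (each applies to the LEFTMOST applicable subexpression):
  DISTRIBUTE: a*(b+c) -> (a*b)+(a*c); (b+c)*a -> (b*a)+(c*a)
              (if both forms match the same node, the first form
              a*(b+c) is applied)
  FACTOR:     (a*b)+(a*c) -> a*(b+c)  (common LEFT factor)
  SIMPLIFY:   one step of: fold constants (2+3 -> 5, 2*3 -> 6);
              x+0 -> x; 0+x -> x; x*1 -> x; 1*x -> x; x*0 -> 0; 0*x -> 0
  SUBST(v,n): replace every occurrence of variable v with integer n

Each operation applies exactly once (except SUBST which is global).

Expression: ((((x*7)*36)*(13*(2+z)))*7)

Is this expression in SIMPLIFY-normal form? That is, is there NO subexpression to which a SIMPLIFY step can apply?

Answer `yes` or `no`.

Answer: yes

Derivation:
Expression: ((((x*7)*36)*(13*(2+z)))*7)
Scanning for simplifiable subexpressions (pre-order)...
  at root: ((((x*7)*36)*(13*(2+z)))*7) (not simplifiable)
  at L: (((x*7)*36)*(13*(2+z))) (not simplifiable)
  at LL: ((x*7)*36) (not simplifiable)
  at LLL: (x*7) (not simplifiable)
  at LR: (13*(2+z)) (not simplifiable)
  at LRR: (2+z) (not simplifiable)
Result: no simplifiable subexpression found -> normal form.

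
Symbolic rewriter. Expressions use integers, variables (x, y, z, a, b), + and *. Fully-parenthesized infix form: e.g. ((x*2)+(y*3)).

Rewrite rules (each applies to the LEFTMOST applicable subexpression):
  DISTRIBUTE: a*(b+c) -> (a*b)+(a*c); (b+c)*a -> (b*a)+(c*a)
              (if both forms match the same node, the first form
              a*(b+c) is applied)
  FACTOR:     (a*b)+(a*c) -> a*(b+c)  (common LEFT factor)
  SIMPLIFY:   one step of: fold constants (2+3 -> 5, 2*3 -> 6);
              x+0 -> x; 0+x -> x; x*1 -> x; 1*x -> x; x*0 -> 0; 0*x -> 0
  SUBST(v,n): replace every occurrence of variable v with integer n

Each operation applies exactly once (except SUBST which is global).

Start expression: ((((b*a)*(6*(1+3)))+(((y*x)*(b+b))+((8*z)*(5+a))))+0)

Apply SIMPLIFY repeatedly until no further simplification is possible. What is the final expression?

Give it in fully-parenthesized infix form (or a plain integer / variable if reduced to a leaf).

Answer: (((b*a)*24)+(((y*x)*(b+b))+((8*z)*(5+a))))

Derivation:
Start: ((((b*a)*(6*(1+3)))+(((y*x)*(b+b))+((8*z)*(5+a))))+0)
Step 1: at root: ((((b*a)*(6*(1+3)))+(((y*x)*(b+b))+((8*z)*(5+a))))+0) -> (((b*a)*(6*(1+3)))+(((y*x)*(b+b))+((8*z)*(5+a)))); overall: ((((b*a)*(6*(1+3)))+(((y*x)*(b+b))+((8*z)*(5+a))))+0) -> (((b*a)*(6*(1+3)))+(((y*x)*(b+b))+((8*z)*(5+a))))
Step 2: at LRR: (1+3) -> 4; overall: (((b*a)*(6*(1+3)))+(((y*x)*(b+b))+((8*z)*(5+a)))) -> (((b*a)*(6*4))+(((y*x)*(b+b))+((8*z)*(5+a))))
Step 3: at LR: (6*4) -> 24; overall: (((b*a)*(6*4))+(((y*x)*(b+b))+((8*z)*(5+a)))) -> (((b*a)*24)+(((y*x)*(b+b))+((8*z)*(5+a))))
Fixed point: (((b*a)*24)+(((y*x)*(b+b))+((8*z)*(5+a))))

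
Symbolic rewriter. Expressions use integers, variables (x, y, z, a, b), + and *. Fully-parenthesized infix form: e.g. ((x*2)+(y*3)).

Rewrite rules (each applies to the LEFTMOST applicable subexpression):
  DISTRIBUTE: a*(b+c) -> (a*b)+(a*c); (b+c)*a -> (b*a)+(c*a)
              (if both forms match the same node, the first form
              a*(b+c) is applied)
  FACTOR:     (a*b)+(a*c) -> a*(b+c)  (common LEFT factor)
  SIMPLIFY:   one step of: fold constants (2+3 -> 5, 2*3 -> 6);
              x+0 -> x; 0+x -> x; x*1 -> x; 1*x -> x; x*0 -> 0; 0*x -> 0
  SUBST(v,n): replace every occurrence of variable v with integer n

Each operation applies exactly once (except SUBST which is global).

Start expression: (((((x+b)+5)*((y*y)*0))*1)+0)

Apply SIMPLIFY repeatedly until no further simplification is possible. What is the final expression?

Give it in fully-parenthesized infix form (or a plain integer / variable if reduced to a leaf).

Start: (((((x+b)+5)*((y*y)*0))*1)+0)
Step 1: at root: (((((x+b)+5)*((y*y)*0))*1)+0) -> ((((x+b)+5)*((y*y)*0))*1); overall: (((((x+b)+5)*((y*y)*0))*1)+0) -> ((((x+b)+5)*((y*y)*0))*1)
Step 2: at root: ((((x+b)+5)*((y*y)*0))*1) -> (((x+b)+5)*((y*y)*0)); overall: ((((x+b)+5)*((y*y)*0))*1) -> (((x+b)+5)*((y*y)*0))
Step 3: at R: ((y*y)*0) -> 0; overall: (((x+b)+5)*((y*y)*0)) -> (((x+b)+5)*0)
Step 4: at root: (((x+b)+5)*0) -> 0; overall: (((x+b)+5)*0) -> 0
Fixed point: 0

Answer: 0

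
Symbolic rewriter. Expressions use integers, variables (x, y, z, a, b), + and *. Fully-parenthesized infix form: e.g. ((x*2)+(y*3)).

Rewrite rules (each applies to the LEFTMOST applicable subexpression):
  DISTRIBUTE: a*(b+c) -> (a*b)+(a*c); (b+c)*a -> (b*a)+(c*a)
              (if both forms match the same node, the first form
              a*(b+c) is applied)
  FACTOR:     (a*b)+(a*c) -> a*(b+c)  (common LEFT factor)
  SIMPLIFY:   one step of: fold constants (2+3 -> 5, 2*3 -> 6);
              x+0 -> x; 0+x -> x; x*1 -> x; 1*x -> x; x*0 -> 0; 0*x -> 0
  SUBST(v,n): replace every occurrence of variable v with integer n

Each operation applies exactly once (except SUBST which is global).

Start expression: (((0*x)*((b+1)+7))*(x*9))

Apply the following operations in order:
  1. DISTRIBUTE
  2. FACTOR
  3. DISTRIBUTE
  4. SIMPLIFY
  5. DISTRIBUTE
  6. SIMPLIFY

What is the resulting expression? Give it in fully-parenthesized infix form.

Answer: ((0*(x*9))+(((0*x)*7)*(x*9)))

Derivation:
Start: (((0*x)*((b+1)+7))*(x*9))
Apply DISTRIBUTE at L (target: ((0*x)*((b+1)+7))): (((0*x)*((b+1)+7))*(x*9)) -> ((((0*x)*(b+1))+((0*x)*7))*(x*9))
Apply FACTOR at L (target: (((0*x)*(b+1))+((0*x)*7))): ((((0*x)*(b+1))+((0*x)*7))*(x*9)) -> (((0*x)*((b+1)+7))*(x*9))
Apply DISTRIBUTE at L (target: ((0*x)*((b+1)+7))): (((0*x)*((b+1)+7))*(x*9)) -> ((((0*x)*(b+1))+((0*x)*7))*(x*9))
Apply SIMPLIFY at LLL (target: (0*x)): ((((0*x)*(b+1))+((0*x)*7))*(x*9)) -> (((0*(b+1))+((0*x)*7))*(x*9))
Apply DISTRIBUTE at root (target: (((0*(b+1))+((0*x)*7))*(x*9))): (((0*(b+1))+((0*x)*7))*(x*9)) -> (((0*(b+1))*(x*9))+(((0*x)*7)*(x*9)))
Apply SIMPLIFY at LL (target: (0*(b+1))): (((0*(b+1))*(x*9))+(((0*x)*7)*(x*9))) -> ((0*(x*9))+(((0*x)*7)*(x*9)))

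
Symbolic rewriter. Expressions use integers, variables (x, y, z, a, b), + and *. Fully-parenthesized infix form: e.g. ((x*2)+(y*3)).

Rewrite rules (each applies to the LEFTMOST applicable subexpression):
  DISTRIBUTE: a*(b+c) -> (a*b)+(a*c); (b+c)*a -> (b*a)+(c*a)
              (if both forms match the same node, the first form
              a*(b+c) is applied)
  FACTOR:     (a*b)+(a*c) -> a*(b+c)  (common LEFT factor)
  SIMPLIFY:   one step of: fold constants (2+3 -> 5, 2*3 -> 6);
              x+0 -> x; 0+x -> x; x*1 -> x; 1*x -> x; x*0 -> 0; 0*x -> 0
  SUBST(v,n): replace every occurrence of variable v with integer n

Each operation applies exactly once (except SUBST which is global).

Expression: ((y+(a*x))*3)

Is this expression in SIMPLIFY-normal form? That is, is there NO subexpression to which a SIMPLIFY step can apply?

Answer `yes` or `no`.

Answer: yes

Derivation:
Expression: ((y+(a*x))*3)
Scanning for simplifiable subexpressions (pre-order)...
  at root: ((y+(a*x))*3) (not simplifiable)
  at L: (y+(a*x)) (not simplifiable)
  at LR: (a*x) (not simplifiable)
Result: no simplifiable subexpression found -> normal form.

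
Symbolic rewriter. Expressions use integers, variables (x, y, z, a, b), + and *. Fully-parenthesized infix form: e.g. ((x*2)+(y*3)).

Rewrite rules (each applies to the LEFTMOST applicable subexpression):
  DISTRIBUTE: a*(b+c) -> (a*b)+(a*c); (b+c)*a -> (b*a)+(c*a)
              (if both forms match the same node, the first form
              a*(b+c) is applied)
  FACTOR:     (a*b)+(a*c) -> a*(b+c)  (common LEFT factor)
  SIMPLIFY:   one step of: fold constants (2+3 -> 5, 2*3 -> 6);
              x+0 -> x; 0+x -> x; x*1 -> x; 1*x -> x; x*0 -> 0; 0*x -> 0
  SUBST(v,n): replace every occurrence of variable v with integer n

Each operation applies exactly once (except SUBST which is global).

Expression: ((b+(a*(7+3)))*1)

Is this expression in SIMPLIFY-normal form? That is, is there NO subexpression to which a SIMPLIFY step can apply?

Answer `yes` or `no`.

Answer: no

Derivation:
Expression: ((b+(a*(7+3)))*1)
Scanning for simplifiable subexpressions (pre-order)...
  at root: ((b+(a*(7+3)))*1) (SIMPLIFIABLE)
  at L: (b+(a*(7+3))) (not simplifiable)
  at LR: (a*(7+3)) (not simplifiable)
  at LRR: (7+3) (SIMPLIFIABLE)
Found simplifiable subexpr at path root: ((b+(a*(7+3)))*1)
One SIMPLIFY step would give: (b+(a*(7+3)))
-> NOT in normal form.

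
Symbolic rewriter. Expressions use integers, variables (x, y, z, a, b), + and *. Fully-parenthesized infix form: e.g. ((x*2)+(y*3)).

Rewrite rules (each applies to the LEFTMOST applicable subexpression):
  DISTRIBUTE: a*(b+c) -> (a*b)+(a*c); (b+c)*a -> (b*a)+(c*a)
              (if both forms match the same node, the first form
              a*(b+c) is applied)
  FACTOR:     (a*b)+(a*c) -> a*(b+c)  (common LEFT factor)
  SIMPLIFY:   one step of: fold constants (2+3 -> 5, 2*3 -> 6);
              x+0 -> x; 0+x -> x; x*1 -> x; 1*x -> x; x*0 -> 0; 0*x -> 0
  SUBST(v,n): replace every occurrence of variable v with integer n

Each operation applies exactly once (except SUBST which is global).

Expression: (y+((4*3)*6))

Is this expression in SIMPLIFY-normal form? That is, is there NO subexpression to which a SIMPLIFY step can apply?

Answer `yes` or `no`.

Answer: no

Derivation:
Expression: (y+((4*3)*6))
Scanning for simplifiable subexpressions (pre-order)...
  at root: (y+((4*3)*6)) (not simplifiable)
  at R: ((4*3)*6) (not simplifiable)
  at RL: (4*3) (SIMPLIFIABLE)
Found simplifiable subexpr at path RL: (4*3)
One SIMPLIFY step would give: (y+(12*6))
-> NOT in normal form.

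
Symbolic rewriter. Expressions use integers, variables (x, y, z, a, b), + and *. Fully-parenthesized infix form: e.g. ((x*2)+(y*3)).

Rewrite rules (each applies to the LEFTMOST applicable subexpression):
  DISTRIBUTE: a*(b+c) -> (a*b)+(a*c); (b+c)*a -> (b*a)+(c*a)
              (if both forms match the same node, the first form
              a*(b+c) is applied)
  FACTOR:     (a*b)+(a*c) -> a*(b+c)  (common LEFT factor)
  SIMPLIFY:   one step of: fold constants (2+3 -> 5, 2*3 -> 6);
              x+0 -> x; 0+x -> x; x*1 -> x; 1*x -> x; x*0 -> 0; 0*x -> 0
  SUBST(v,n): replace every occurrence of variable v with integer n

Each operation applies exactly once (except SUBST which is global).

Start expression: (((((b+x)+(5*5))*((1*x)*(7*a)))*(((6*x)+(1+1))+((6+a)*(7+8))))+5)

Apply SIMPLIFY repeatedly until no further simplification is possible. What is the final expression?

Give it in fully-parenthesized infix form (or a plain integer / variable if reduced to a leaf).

Start: (((((b+x)+(5*5))*((1*x)*(7*a)))*(((6*x)+(1+1))+((6+a)*(7+8))))+5)
Step 1: at LLLR: (5*5) -> 25; overall: (((((b+x)+(5*5))*((1*x)*(7*a)))*(((6*x)+(1+1))+((6+a)*(7+8))))+5) -> (((((b+x)+25)*((1*x)*(7*a)))*(((6*x)+(1+1))+((6+a)*(7+8))))+5)
Step 2: at LLRL: (1*x) -> x; overall: (((((b+x)+25)*((1*x)*(7*a)))*(((6*x)+(1+1))+((6+a)*(7+8))))+5) -> (((((b+x)+25)*(x*(7*a)))*(((6*x)+(1+1))+((6+a)*(7+8))))+5)
Step 3: at LRLR: (1+1) -> 2; overall: (((((b+x)+25)*(x*(7*a)))*(((6*x)+(1+1))+((6+a)*(7+8))))+5) -> (((((b+x)+25)*(x*(7*a)))*(((6*x)+2)+((6+a)*(7+8))))+5)
Step 4: at LRRR: (7+8) -> 15; overall: (((((b+x)+25)*(x*(7*a)))*(((6*x)+2)+((6+a)*(7+8))))+5) -> (((((b+x)+25)*(x*(7*a)))*(((6*x)+2)+((6+a)*15)))+5)
Fixed point: (((((b+x)+25)*(x*(7*a)))*(((6*x)+2)+((6+a)*15)))+5)

Answer: (((((b+x)+25)*(x*(7*a)))*(((6*x)+2)+((6+a)*15)))+5)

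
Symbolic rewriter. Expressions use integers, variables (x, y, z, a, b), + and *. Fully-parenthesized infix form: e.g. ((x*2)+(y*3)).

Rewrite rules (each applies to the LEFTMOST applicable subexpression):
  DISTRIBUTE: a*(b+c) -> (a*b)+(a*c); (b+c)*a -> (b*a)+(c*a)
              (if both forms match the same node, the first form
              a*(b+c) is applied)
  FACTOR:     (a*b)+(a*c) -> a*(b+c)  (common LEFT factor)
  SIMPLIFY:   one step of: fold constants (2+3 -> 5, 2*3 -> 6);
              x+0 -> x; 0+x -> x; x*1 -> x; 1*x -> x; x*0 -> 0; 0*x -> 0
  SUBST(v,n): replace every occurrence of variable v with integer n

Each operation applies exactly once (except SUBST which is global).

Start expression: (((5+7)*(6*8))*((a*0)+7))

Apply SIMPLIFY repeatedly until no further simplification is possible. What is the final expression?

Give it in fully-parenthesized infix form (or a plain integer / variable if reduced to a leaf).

Answer: 4032

Derivation:
Start: (((5+7)*(6*8))*((a*0)+7))
Step 1: at LL: (5+7) -> 12; overall: (((5+7)*(6*8))*((a*0)+7)) -> ((12*(6*8))*((a*0)+7))
Step 2: at LR: (6*8) -> 48; overall: ((12*(6*8))*((a*0)+7)) -> ((12*48)*((a*0)+7))
Step 3: at L: (12*48) -> 576; overall: ((12*48)*((a*0)+7)) -> (576*((a*0)+7))
Step 4: at RL: (a*0) -> 0; overall: (576*((a*0)+7)) -> (576*(0+7))
Step 5: at R: (0+7) -> 7; overall: (576*(0+7)) -> (576*7)
Step 6: at root: (576*7) -> 4032; overall: (576*7) -> 4032
Fixed point: 4032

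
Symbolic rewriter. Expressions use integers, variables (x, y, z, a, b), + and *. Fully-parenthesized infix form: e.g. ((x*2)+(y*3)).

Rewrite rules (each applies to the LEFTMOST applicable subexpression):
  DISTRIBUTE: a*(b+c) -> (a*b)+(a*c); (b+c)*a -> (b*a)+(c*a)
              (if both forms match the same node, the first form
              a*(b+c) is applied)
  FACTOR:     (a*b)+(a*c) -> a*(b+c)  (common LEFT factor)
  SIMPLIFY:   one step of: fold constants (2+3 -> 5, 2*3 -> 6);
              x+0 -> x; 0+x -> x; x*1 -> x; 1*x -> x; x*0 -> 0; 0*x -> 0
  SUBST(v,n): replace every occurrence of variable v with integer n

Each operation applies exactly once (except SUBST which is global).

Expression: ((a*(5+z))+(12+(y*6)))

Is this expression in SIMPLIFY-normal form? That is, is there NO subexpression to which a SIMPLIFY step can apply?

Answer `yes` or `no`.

Answer: yes

Derivation:
Expression: ((a*(5+z))+(12+(y*6)))
Scanning for simplifiable subexpressions (pre-order)...
  at root: ((a*(5+z))+(12+(y*6))) (not simplifiable)
  at L: (a*(5+z)) (not simplifiable)
  at LR: (5+z) (not simplifiable)
  at R: (12+(y*6)) (not simplifiable)
  at RR: (y*6) (not simplifiable)
Result: no simplifiable subexpression found -> normal form.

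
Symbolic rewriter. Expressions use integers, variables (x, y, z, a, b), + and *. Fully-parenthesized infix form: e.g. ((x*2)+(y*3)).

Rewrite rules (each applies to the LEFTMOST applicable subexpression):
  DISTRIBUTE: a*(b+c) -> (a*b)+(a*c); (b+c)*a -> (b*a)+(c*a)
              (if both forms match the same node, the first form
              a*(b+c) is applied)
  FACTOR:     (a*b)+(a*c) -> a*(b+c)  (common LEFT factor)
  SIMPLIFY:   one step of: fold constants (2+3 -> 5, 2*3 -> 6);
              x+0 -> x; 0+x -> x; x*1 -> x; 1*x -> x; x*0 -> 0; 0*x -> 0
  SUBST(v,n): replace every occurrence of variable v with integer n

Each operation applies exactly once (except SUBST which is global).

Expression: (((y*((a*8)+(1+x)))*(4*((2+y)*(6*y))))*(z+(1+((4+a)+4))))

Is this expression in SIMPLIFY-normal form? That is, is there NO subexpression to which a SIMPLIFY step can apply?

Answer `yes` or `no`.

Expression: (((y*((a*8)+(1+x)))*(4*((2+y)*(6*y))))*(z+(1+((4+a)+4))))
Scanning for simplifiable subexpressions (pre-order)...
  at root: (((y*((a*8)+(1+x)))*(4*((2+y)*(6*y))))*(z+(1+((4+a)+4)))) (not simplifiable)
  at L: ((y*((a*8)+(1+x)))*(4*((2+y)*(6*y)))) (not simplifiable)
  at LL: (y*((a*8)+(1+x))) (not simplifiable)
  at LLR: ((a*8)+(1+x)) (not simplifiable)
  at LLRL: (a*8) (not simplifiable)
  at LLRR: (1+x) (not simplifiable)
  at LR: (4*((2+y)*(6*y))) (not simplifiable)
  at LRR: ((2+y)*(6*y)) (not simplifiable)
  at LRRL: (2+y) (not simplifiable)
  at LRRR: (6*y) (not simplifiable)
  at R: (z+(1+((4+a)+4))) (not simplifiable)
  at RR: (1+((4+a)+4)) (not simplifiable)
  at RRR: ((4+a)+4) (not simplifiable)
  at RRRL: (4+a) (not simplifiable)
Result: no simplifiable subexpression found -> normal form.

Answer: yes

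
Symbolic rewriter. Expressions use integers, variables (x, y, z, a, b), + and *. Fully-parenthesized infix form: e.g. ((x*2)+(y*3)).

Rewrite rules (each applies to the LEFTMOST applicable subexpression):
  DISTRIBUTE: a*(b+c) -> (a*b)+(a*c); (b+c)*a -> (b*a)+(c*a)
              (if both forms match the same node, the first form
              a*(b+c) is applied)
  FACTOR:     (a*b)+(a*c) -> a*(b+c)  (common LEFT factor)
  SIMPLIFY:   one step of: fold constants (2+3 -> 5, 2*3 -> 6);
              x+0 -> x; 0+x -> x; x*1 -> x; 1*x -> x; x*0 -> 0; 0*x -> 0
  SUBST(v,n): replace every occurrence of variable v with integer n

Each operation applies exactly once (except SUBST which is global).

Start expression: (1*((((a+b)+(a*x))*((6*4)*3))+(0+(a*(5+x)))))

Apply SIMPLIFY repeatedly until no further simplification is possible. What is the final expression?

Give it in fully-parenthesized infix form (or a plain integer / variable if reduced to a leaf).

Answer: ((((a+b)+(a*x))*72)+(a*(5+x)))

Derivation:
Start: (1*((((a+b)+(a*x))*((6*4)*3))+(0+(a*(5+x)))))
Step 1: at root: (1*((((a+b)+(a*x))*((6*4)*3))+(0+(a*(5+x))))) -> ((((a+b)+(a*x))*((6*4)*3))+(0+(a*(5+x)))); overall: (1*((((a+b)+(a*x))*((6*4)*3))+(0+(a*(5+x))))) -> ((((a+b)+(a*x))*((6*4)*3))+(0+(a*(5+x))))
Step 2: at LRL: (6*4) -> 24; overall: ((((a+b)+(a*x))*((6*4)*3))+(0+(a*(5+x)))) -> ((((a+b)+(a*x))*(24*3))+(0+(a*(5+x))))
Step 3: at LR: (24*3) -> 72; overall: ((((a+b)+(a*x))*(24*3))+(0+(a*(5+x)))) -> ((((a+b)+(a*x))*72)+(0+(a*(5+x))))
Step 4: at R: (0+(a*(5+x))) -> (a*(5+x)); overall: ((((a+b)+(a*x))*72)+(0+(a*(5+x)))) -> ((((a+b)+(a*x))*72)+(a*(5+x)))
Fixed point: ((((a+b)+(a*x))*72)+(a*(5+x)))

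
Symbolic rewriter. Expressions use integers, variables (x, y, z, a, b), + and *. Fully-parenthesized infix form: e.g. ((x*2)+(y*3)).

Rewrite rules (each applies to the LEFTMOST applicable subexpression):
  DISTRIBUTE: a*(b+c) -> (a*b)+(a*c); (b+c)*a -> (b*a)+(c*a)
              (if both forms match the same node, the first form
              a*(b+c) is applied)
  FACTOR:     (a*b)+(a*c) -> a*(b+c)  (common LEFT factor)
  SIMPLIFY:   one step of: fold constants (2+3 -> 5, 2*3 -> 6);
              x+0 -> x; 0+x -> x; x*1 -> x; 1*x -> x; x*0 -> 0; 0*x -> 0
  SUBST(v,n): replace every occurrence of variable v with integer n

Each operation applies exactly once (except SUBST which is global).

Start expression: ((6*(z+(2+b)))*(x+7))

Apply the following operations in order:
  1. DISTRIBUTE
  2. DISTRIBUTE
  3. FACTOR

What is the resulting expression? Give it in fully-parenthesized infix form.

Start: ((6*(z+(2+b)))*(x+7))
Apply DISTRIBUTE at root (target: ((6*(z+(2+b)))*(x+7))): ((6*(z+(2+b)))*(x+7)) -> (((6*(z+(2+b)))*x)+((6*(z+(2+b)))*7))
Apply DISTRIBUTE at LL (target: (6*(z+(2+b)))): (((6*(z+(2+b)))*x)+((6*(z+(2+b)))*7)) -> ((((6*z)+(6*(2+b)))*x)+((6*(z+(2+b)))*7))
Apply FACTOR at LL (target: ((6*z)+(6*(2+b)))): ((((6*z)+(6*(2+b)))*x)+((6*(z+(2+b)))*7)) -> (((6*(z+(2+b)))*x)+((6*(z+(2+b)))*7))

Answer: (((6*(z+(2+b)))*x)+((6*(z+(2+b)))*7))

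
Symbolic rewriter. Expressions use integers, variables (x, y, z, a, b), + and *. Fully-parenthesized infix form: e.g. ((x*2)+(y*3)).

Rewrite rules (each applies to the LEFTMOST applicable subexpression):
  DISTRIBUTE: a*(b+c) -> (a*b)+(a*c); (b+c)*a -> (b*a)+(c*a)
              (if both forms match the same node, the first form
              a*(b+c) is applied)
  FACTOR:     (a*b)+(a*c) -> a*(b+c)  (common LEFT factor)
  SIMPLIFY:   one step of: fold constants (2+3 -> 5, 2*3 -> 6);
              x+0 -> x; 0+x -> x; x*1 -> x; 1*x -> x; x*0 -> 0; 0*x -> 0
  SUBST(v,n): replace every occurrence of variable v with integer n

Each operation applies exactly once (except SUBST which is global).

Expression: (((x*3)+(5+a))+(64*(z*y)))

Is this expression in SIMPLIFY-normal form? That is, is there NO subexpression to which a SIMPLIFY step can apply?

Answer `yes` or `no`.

Expression: (((x*3)+(5+a))+(64*(z*y)))
Scanning for simplifiable subexpressions (pre-order)...
  at root: (((x*3)+(5+a))+(64*(z*y))) (not simplifiable)
  at L: ((x*3)+(5+a)) (not simplifiable)
  at LL: (x*3) (not simplifiable)
  at LR: (5+a) (not simplifiable)
  at R: (64*(z*y)) (not simplifiable)
  at RR: (z*y) (not simplifiable)
Result: no simplifiable subexpression found -> normal form.

Answer: yes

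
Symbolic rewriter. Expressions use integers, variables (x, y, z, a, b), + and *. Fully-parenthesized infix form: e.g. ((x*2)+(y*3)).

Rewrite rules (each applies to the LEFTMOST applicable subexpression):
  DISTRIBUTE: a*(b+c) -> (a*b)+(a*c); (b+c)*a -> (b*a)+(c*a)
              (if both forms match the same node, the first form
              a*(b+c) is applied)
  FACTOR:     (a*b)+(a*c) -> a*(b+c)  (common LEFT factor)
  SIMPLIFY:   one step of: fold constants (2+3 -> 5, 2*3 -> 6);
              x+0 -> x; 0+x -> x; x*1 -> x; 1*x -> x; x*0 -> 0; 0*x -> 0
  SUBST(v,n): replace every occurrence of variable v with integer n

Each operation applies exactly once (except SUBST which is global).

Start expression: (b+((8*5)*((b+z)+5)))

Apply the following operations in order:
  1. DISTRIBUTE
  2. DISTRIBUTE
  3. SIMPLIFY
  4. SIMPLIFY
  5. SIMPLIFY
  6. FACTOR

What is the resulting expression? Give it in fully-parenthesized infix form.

Answer: (b+((40*(b+z))+(40*5)))

Derivation:
Start: (b+((8*5)*((b+z)+5)))
Apply DISTRIBUTE at R (target: ((8*5)*((b+z)+5))): (b+((8*5)*((b+z)+5))) -> (b+(((8*5)*(b+z))+((8*5)*5)))
Apply DISTRIBUTE at RL (target: ((8*5)*(b+z))): (b+(((8*5)*(b+z))+((8*5)*5))) -> (b+((((8*5)*b)+((8*5)*z))+((8*5)*5)))
Apply SIMPLIFY at RLLL (target: (8*5)): (b+((((8*5)*b)+((8*5)*z))+((8*5)*5))) -> (b+(((40*b)+((8*5)*z))+((8*5)*5)))
Apply SIMPLIFY at RLRL (target: (8*5)): (b+(((40*b)+((8*5)*z))+((8*5)*5))) -> (b+(((40*b)+(40*z))+((8*5)*5)))
Apply SIMPLIFY at RRL (target: (8*5)): (b+(((40*b)+(40*z))+((8*5)*5))) -> (b+(((40*b)+(40*z))+(40*5)))
Apply FACTOR at RL (target: ((40*b)+(40*z))): (b+(((40*b)+(40*z))+(40*5))) -> (b+((40*(b+z))+(40*5)))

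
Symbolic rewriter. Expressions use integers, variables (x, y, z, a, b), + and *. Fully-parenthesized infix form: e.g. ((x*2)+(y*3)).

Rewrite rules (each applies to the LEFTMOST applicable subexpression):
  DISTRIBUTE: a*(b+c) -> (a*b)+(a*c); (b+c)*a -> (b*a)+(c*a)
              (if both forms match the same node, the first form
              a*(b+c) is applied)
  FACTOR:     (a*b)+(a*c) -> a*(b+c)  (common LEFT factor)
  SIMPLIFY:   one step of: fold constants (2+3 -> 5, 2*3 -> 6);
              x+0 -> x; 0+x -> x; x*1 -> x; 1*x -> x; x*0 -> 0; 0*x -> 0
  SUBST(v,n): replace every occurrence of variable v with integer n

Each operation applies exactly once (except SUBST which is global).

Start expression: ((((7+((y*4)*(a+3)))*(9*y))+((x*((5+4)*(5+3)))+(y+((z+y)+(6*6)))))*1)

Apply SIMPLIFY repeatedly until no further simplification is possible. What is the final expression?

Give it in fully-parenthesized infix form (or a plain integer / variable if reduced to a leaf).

Answer: (((7+((y*4)*(a+3)))*(9*y))+((x*72)+(y+((z+y)+36))))

Derivation:
Start: ((((7+((y*4)*(a+3)))*(9*y))+((x*((5+4)*(5+3)))+(y+((z+y)+(6*6)))))*1)
Step 1: at root: ((((7+((y*4)*(a+3)))*(9*y))+((x*((5+4)*(5+3)))+(y+((z+y)+(6*6)))))*1) -> (((7+((y*4)*(a+3)))*(9*y))+((x*((5+4)*(5+3)))+(y+((z+y)+(6*6))))); overall: ((((7+((y*4)*(a+3)))*(9*y))+((x*((5+4)*(5+3)))+(y+((z+y)+(6*6)))))*1) -> (((7+((y*4)*(a+3)))*(9*y))+((x*((5+4)*(5+3)))+(y+((z+y)+(6*6)))))
Step 2: at RLRL: (5+4) -> 9; overall: (((7+((y*4)*(a+3)))*(9*y))+((x*((5+4)*(5+3)))+(y+((z+y)+(6*6))))) -> (((7+((y*4)*(a+3)))*(9*y))+((x*(9*(5+3)))+(y+((z+y)+(6*6)))))
Step 3: at RLRR: (5+3) -> 8; overall: (((7+((y*4)*(a+3)))*(9*y))+((x*(9*(5+3)))+(y+((z+y)+(6*6))))) -> (((7+((y*4)*(a+3)))*(9*y))+((x*(9*8))+(y+((z+y)+(6*6)))))
Step 4: at RLR: (9*8) -> 72; overall: (((7+((y*4)*(a+3)))*(9*y))+((x*(9*8))+(y+((z+y)+(6*6))))) -> (((7+((y*4)*(a+3)))*(9*y))+((x*72)+(y+((z+y)+(6*6)))))
Step 5: at RRRR: (6*6) -> 36; overall: (((7+((y*4)*(a+3)))*(9*y))+((x*72)+(y+((z+y)+(6*6))))) -> (((7+((y*4)*(a+3)))*(9*y))+((x*72)+(y+((z+y)+36))))
Fixed point: (((7+((y*4)*(a+3)))*(9*y))+((x*72)+(y+((z+y)+36))))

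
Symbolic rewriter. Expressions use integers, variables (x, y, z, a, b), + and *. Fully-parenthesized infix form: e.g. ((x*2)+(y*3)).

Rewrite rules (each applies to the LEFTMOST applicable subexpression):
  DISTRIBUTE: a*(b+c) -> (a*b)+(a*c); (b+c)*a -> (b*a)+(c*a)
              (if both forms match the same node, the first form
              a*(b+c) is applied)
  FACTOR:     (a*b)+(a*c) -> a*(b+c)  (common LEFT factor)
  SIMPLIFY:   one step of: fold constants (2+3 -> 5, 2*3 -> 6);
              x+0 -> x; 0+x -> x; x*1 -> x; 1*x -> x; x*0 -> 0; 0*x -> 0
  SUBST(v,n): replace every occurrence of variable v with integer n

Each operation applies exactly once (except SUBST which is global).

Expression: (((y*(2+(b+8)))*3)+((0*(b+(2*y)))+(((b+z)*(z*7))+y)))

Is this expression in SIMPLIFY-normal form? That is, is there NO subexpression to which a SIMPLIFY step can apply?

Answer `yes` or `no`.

Expression: (((y*(2+(b+8)))*3)+((0*(b+(2*y)))+(((b+z)*(z*7))+y)))
Scanning for simplifiable subexpressions (pre-order)...
  at root: (((y*(2+(b+8)))*3)+((0*(b+(2*y)))+(((b+z)*(z*7))+y))) (not simplifiable)
  at L: ((y*(2+(b+8)))*3) (not simplifiable)
  at LL: (y*(2+(b+8))) (not simplifiable)
  at LLR: (2+(b+8)) (not simplifiable)
  at LLRR: (b+8) (not simplifiable)
  at R: ((0*(b+(2*y)))+(((b+z)*(z*7))+y)) (not simplifiable)
  at RL: (0*(b+(2*y))) (SIMPLIFIABLE)
  at RLR: (b+(2*y)) (not simplifiable)
  at RLRR: (2*y) (not simplifiable)
  at RR: (((b+z)*(z*7))+y) (not simplifiable)
  at RRL: ((b+z)*(z*7)) (not simplifiable)
  at RRLL: (b+z) (not simplifiable)
  at RRLR: (z*7) (not simplifiable)
Found simplifiable subexpr at path RL: (0*(b+(2*y)))
One SIMPLIFY step would give: (((y*(2+(b+8)))*3)+(0+(((b+z)*(z*7))+y)))
-> NOT in normal form.

Answer: no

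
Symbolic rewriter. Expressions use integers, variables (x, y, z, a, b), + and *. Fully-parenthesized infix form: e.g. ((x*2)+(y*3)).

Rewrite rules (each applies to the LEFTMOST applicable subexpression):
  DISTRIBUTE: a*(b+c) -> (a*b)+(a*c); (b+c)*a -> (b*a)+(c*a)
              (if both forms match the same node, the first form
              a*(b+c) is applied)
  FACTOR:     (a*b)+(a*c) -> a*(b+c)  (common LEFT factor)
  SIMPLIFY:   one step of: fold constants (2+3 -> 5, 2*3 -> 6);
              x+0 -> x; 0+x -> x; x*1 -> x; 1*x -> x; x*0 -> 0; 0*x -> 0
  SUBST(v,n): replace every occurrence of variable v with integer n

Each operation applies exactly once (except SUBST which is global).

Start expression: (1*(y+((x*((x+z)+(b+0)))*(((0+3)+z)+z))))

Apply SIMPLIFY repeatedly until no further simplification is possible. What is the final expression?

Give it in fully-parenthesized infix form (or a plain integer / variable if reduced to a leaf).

Start: (1*(y+((x*((x+z)+(b+0)))*(((0+3)+z)+z))))
Step 1: at root: (1*(y+((x*((x+z)+(b+0)))*(((0+3)+z)+z)))) -> (y+((x*((x+z)+(b+0)))*(((0+3)+z)+z))); overall: (1*(y+((x*((x+z)+(b+0)))*(((0+3)+z)+z)))) -> (y+((x*((x+z)+(b+0)))*(((0+3)+z)+z)))
Step 2: at RLRR: (b+0) -> b; overall: (y+((x*((x+z)+(b+0)))*(((0+3)+z)+z))) -> (y+((x*((x+z)+b))*(((0+3)+z)+z)))
Step 3: at RRLL: (0+3) -> 3; overall: (y+((x*((x+z)+b))*(((0+3)+z)+z))) -> (y+((x*((x+z)+b))*((3+z)+z)))
Fixed point: (y+((x*((x+z)+b))*((3+z)+z)))

Answer: (y+((x*((x+z)+b))*((3+z)+z)))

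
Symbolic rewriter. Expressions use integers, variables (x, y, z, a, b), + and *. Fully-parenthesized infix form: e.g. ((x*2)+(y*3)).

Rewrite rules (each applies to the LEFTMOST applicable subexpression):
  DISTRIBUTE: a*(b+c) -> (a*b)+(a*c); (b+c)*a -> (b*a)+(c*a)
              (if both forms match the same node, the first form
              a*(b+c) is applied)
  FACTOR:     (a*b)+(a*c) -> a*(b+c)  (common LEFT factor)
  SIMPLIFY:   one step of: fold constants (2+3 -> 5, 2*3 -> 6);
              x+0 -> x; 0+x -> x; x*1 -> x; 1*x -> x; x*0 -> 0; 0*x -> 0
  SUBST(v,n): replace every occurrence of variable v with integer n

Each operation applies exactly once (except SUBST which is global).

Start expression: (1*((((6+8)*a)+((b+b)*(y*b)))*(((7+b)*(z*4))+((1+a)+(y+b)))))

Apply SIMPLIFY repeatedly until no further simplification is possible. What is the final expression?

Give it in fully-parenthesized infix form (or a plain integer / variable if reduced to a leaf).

Start: (1*((((6+8)*a)+((b+b)*(y*b)))*(((7+b)*(z*4))+((1+a)+(y+b)))))
Step 1: at root: (1*((((6+8)*a)+((b+b)*(y*b)))*(((7+b)*(z*4))+((1+a)+(y+b))))) -> ((((6+8)*a)+((b+b)*(y*b)))*(((7+b)*(z*4))+((1+a)+(y+b)))); overall: (1*((((6+8)*a)+((b+b)*(y*b)))*(((7+b)*(z*4))+((1+a)+(y+b))))) -> ((((6+8)*a)+((b+b)*(y*b)))*(((7+b)*(z*4))+((1+a)+(y+b))))
Step 2: at LLL: (6+8) -> 14; overall: ((((6+8)*a)+((b+b)*(y*b)))*(((7+b)*(z*4))+((1+a)+(y+b)))) -> (((14*a)+((b+b)*(y*b)))*(((7+b)*(z*4))+((1+a)+(y+b))))
Fixed point: (((14*a)+((b+b)*(y*b)))*(((7+b)*(z*4))+((1+a)+(y+b))))

Answer: (((14*a)+((b+b)*(y*b)))*(((7+b)*(z*4))+((1+a)+(y+b))))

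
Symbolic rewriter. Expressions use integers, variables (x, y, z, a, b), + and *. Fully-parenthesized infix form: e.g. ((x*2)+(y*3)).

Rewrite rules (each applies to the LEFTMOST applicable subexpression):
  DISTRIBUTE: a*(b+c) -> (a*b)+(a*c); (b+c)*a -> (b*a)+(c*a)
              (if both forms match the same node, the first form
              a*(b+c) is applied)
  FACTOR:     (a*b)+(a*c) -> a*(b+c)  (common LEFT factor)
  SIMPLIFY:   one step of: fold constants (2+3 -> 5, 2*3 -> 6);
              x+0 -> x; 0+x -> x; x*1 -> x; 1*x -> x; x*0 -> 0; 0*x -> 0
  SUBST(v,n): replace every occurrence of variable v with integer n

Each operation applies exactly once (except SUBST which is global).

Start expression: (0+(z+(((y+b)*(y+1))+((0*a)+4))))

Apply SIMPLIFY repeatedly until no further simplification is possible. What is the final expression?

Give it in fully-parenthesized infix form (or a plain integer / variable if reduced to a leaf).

Start: (0+(z+(((y+b)*(y+1))+((0*a)+4))))
Step 1: at root: (0+(z+(((y+b)*(y+1))+((0*a)+4)))) -> (z+(((y+b)*(y+1))+((0*a)+4))); overall: (0+(z+(((y+b)*(y+1))+((0*a)+4)))) -> (z+(((y+b)*(y+1))+((0*a)+4)))
Step 2: at RRL: (0*a) -> 0; overall: (z+(((y+b)*(y+1))+((0*a)+4))) -> (z+(((y+b)*(y+1))+(0+4)))
Step 3: at RR: (0+4) -> 4; overall: (z+(((y+b)*(y+1))+(0+4))) -> (z+(((y+b)*(y+1))+4))
Fixed point: (z+(((y+b)*(y+1))+4))

Answer: (z+(((y+b)*(y+1))+4))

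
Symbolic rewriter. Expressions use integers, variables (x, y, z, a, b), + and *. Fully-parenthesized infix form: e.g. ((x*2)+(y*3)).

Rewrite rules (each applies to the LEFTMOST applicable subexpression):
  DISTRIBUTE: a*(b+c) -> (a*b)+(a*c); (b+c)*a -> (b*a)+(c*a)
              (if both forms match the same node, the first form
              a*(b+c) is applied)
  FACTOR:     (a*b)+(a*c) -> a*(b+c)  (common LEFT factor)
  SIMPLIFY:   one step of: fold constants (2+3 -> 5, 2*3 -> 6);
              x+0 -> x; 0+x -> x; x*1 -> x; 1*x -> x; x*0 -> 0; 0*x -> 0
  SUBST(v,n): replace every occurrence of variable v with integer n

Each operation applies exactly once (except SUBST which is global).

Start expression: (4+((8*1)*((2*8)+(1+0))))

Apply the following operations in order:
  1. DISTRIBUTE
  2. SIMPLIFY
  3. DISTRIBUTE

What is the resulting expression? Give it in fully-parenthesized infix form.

Start: (4+((8*1)*((2*8)+(1+0))))
Apply DISTRIBUTE at R (target: ((8*1)*((2*8)+(1+0)))): (4+((8*1)*((2*8)+(1+0)))) -> (4+(((8*1)*(2*8))+((8*1)*(1+0))))
Apply SIMPLIFY at RLL (target: (8*1)): (4+(((8*1)*(2*8))+((8*1)*(1+0)))) -> (4+((8*(2*8))+((8*1)*(1+0))))
Apply DISTRIBUTE at RR (target: ((8*1)*(1+0))): (4+((8*(2*8))+((8*1)*(1+0)))) -> (4+((8*(2*8))+(((8*1)*1)+((8*1)*0))))

Answer: (4+((8*(2*8))+(((8*1)*1)+((8*1)*0))))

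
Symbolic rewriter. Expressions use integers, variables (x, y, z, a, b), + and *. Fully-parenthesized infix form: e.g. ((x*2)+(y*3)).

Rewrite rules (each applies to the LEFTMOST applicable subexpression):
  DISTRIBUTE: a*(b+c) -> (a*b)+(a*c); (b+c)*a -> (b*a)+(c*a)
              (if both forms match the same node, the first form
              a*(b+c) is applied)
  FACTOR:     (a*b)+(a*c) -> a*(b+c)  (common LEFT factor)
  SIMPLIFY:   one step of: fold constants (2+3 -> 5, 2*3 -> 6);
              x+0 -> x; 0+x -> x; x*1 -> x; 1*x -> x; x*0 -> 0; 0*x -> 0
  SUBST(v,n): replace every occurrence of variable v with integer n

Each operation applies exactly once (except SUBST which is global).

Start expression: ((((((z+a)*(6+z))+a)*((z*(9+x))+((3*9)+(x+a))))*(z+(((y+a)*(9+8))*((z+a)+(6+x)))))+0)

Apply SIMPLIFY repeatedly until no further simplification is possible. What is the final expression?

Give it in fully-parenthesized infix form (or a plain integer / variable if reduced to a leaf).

Start: ((((((z+a)*(6+z))+a)*((z*(9+x))+((3*9)+(x+a))))*(z+(((y+a)*(9+8))*((z+a)+(6+x)))))+0)
Step 1: at root: ((((((z+a)*(6+z))+a)*((z*(9+x))+((3*9)+(x+a))))*(z+(((y+a)*(9+8))*((z+a)+(6+x)))))+0) -> (((((z+a)*(6+z))+a)*((z*(9+x))+((3*9)+(x+a))))*(z+(((y+a)*(9+8))*((z+a)+(6+x))))); overall: ((((((z+a)*(6+z))+a)*((z*(9+x))+((3*9)+(x+a))))*(z+(((y+a)*(9+8))*((z+a)+(6+x)))))+0) -> (((((z+a)*(6+z))+a)*((z*(9+x))+((3*9)+(x+a))))*(z+(((y+a)*(9+8))*((z+a)+(6+x)))))
Step 2: at LRRL: (3*9) -> 27; overall: (((((z+a)*(6+z))+a)*((z*(9+x))+((3*9)+(x+a))))*(z+(((y+a)*(9+8))*((z+a)+(6+x))))) -> (((((z+a)*(6+z))+a)*((z*(9+x))+(27+(x+a))))*(z+(((y+a)*(9+8))*((z+a)+(6+x)))))
Step 3: at RRLR: (9+8) -> 17; overall: (((((z+a)*(6+z))+a)*((z*(9+x))+(27+(x+a))))*(z+(((y+a)*(9+8))*((z+a)+(6+x))))) -> (((((z+a)*(6+z))+a)*((z*(9+x))+(27+(x+a))))*(z+(((y+a)*17)*((z+a)+(6+x)))))
Fixed point: (((((z+a)*(6+z))+a)*((z*(9+x))+(27+(x+a))))*(z+(((y+a)*17)*((z+a)+(6+x)))))

Answer: (((((z+a)*(6+z))+a)*((z*(9+x))+(27+(x+a))))*(z+(((y+a)*17)*((z+a)+(6+x)))))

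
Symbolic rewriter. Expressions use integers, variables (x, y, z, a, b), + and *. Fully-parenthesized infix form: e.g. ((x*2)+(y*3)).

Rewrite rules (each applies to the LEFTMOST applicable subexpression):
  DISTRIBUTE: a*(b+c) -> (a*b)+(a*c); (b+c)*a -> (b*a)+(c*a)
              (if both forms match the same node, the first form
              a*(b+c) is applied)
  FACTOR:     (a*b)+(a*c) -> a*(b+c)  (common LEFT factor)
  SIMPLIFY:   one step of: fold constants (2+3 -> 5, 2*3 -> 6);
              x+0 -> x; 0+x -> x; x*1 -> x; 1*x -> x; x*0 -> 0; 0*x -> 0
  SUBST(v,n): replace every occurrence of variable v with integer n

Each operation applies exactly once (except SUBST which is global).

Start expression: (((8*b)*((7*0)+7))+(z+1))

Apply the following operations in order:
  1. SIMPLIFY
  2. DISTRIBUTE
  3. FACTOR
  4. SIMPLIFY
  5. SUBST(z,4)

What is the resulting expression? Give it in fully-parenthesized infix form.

Answer: (((8*b)*7)+(4+1))

Derivation:
Start: (((8*b)*((7*0)+7))+(z+1))
Apply SIMPLIFY at LRL (target: (7*0)): (((8*b)*((7*0)+7))+(z+1)) -> (((8*b)*(0+7))+(z+1))
Apply DISTRIBUTE at L (target: ((8*b)*(0+7))): (((8*b)*(0+7))+(z+1)) -> ((((8*b)*0)+((8*b)*7))+(z+1))
Apply FACTOR at L (target: (((8*b)*0)+((8*b)*7))): ((((8*b)*0)+((8*b)*7))+(z+1)) -> (((8*b)*(0+7))+(z+1))
Apply SIMPLIFY at LR (target: (0+7)): (((8*b)*(0+7))+(z+1)) -> (((8*b)*7)+(z+1))
Apply SUBST(z,4): (((8*b)*7)+(z+1)) -> (((8*b)*7)+(4+1))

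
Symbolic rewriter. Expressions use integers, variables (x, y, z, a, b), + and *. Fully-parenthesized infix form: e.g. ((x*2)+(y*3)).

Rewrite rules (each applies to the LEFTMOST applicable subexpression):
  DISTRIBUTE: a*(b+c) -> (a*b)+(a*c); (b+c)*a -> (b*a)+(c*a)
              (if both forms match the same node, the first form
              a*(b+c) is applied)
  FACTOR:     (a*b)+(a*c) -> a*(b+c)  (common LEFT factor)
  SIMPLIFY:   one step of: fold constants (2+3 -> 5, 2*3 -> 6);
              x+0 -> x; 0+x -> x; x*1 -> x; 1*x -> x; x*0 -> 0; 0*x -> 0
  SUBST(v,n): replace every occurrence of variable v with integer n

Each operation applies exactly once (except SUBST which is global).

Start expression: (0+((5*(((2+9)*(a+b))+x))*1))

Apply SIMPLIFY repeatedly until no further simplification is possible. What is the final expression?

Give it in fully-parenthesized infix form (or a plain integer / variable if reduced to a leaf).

Start: (0+((5*(((2+9)*(a+b))+x))*1))
Step 1: at root: (0+((5*(((2+9)*(a+b))+x))*1)) -> ((5*(((2+9)*(a+b))+x))*1); overall: (0+((5*(((2+9)*(a+b))+x))*1)) -> ((5*(((2+9)*(a+b))+x))*1)
Step 2: at root: ((5*(((2+9)*(a+b))+x))*1) -> (5*(((2+9)*(a+b))+x)); overall: ((5*(((2+9)*(a+b))+x))*1) -> (5*(((2+9)*(a+b))+x))
Step 3: at RLL: (2+9) -> 11; overall: (5*(((2+9)*(a+b))+x)) -> (5*((11*(a+b))+x))
Fixed point: (5*((11*(a+b))+x))

Answer: (5*((11*(a+b))+x))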